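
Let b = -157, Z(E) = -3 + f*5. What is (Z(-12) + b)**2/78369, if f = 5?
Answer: 6075/26123 ≈ 0.23255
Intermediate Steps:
Z(E) = 22 (Z(E) = -3 + 5*5 = -3 + 25 = 22)
(Z(-12) + b)**2/78369 = (22 - 157)**2/78369 = (-135)**2*(1/78369) = 18225*(1/78369) = 6075/26123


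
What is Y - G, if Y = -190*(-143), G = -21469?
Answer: 48639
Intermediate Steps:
Y = 27170
Y - G = 27170 - 1*(-21469) = 27170 + 21469 = 48639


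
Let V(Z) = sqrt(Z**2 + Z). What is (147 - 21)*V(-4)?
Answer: 252*sqrt(3) ≈ 436.48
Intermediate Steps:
V(Z) = sqrt(Z + Z**2)
(147 - 21)*V(-4) = (147 - 21)*sqrt(-4*(1 - 4)) = 126*sqrt(-4*(-3)) = 126*sqrt(12) = 126*(2*sqrt(3)) = 252*sqrt(3)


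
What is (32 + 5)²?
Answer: 1369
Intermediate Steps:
(32 + 5)² = 37² = 1369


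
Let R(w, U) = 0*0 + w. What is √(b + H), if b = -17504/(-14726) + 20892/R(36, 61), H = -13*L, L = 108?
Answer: I*√401306700813/22089 ≈ 28.679*I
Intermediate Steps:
R(w, U) = w (R(w, U) = 0 + w = w)
H = -1404 (H = -13*108 = -1404)
b = 12845239/22089 (b = -17504/(-14726) + 20892/36 = -17504*(-1/14726) + 20892*(1/36) = 8752/7363 + 1741/3 = 12845239/22089 ≈ 581.52)
√(b + H) = √(12845239/22089 - 1404) = √(-18167717/22089) = I*√401306700813/22089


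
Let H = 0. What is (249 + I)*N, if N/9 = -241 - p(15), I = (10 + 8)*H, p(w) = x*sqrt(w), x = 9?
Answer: -540081 - 20169*sqrt(15) ≈ -6.1820e+5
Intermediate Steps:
p(w) = 9*sqrt(w)
I = 0 (I = (10 + 8)*0 = 18*0 = 0)
N = -2169 - 81*sqrt(15) (N = 9*(-241 - 9*sqrt(15)) = -2169 - 81*sqrt(15) ≈ -2482.7)
(249 + I)*N = (249 + 0)*(-2169 - 81*sqrt(15)) = 249*(-2169 - 81*sqrt(15)) = -540081 - 20169*sqrt(15)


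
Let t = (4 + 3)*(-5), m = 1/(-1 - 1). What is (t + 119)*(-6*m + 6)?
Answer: 756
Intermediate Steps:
m = -½ (m = 1/(-2) = -½ ≈ -0.50000)
t = -35 (t = 7*(-5) = -35)
(t + 119)*(-6*m + 6) = (-35 + 119)*(-6*(-½) + 6) = 84*(3 + 6) = 84*9 = 756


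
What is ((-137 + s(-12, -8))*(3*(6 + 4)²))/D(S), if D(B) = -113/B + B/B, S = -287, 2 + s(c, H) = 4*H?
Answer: -147231/4 ≈ -36808.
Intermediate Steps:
s(c, H) = -2 + 4*H
D(B) = 1 - 113/B (D(B) = -113/B + 1 = 1 - 113/B)
((-137 + s(-12, -8))*(3*(6 + 4)²))/D(S) = ((-137 + (-2 + 4*(-8)))*(3*(6 + 4)²))/(((-113 - 287)/(-287))) = ((-137 + (-2 - 32))*(3*10²))/((-1/287*(-400))) = ((-137 - 34)*(3*100))/(400/287) = -171*300*(287/400) = -51300*287/400 = -147231/4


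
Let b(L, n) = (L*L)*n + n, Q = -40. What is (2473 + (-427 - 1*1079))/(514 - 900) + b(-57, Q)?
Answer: -50180967/386 ≈ -1.3000e+5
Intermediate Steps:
b(L, n) = n + n*L² (b(L, n) = L²*n + n = n*L² + n = n + n*L²)
(2473 + (-427 - 1*1079))/(514 - 900) + b(-57, Q) = (2473 + (-427 - 1*1079))/(514 - 900) - 40*(1 + (-57)²) = (2473 + (-427 - 1079))/(-386) - 40*(1 + 3249) = (2473 - 1506)*(-1/386) - 40*3250 = 967*(-1/386) - 130000 = -967/386 - 130000 = -50180967/386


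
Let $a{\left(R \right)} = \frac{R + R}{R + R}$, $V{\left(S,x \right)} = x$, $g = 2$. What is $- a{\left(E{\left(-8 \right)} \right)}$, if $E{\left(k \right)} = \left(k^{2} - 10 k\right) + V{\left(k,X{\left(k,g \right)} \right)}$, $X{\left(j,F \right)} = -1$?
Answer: $-1$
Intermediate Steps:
$E{\left(k \right)} = -1 + k^{2} - 10 k$ ($E{\left(k \right)} = \left(k^{2} - 10 k\right) - 1 = -1 + k^{2} - 10 k$)
$a{\left(R \right)} = 1$ ($a{\left(R \right)} = \frac{2 R}{2 R} = 2 R \frac{1}{2 R} = 1$)
$- a{\left(E{\left(-8 \right)} \right)} = \left(-1\right) 1 = -1$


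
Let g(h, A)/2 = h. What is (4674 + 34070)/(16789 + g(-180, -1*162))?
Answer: 38744/16429 ≈ 2.3583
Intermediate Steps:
g(h, A) = 2*h
(4674 + 34070)/(16789 + g(-180, -1*162)) = (4674 + 34070)/(16789 + 2*(-180)) = 38744/(16789 - 360) = 38744/16429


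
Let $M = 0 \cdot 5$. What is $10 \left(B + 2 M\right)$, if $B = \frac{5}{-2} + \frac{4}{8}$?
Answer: $-20$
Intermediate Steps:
$M = 0$
$B = -2$ ($B = 5 \left(- \frac{1}{2}\right) + 4 \cdot \frac{1}{8} = - \frac{5}{2} + \frac{1}{2} = -2$)
$10 \left(B + 2 M\right) = 10 \left(-2 + 2 \cdot 0\right) = 10 \left(-2 + 0\right) = 10 \left(-2\right) = -20$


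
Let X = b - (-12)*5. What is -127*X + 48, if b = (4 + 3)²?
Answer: -13795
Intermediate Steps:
b = 49 (b = 7² = 49)
X = 109 (X = 49 - (-12)*5 = 49 - 6*(-10) = 49 + 60 = 109)
-127*X + 48 = -127*109 + 48 = -13843 + 48 = -13795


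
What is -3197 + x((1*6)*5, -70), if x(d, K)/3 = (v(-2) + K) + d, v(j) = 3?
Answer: -3308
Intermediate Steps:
x(d, K) = 9 + 3*K + 3*d (x(d, K) = 3*((3 + K) + d) = 3*(3 + K + d) = 9 + 3*K + 3*d)
-3197 + x((1*6)*5, -70) = -3197 + (9 + 3*(-70) + 3*((1*6)*5)) = -3197 + (9 - 210 + 3*(6*5)) = -3197 + (9 - 210 + 3*30) = -3197 + (9 - 210 + 90) = -3197 - 111 = -3308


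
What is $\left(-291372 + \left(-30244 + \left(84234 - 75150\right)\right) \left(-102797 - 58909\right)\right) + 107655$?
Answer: $3421515243$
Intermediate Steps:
$\left(-291372 + \left(-30244 + \left(84234 - 75150\right)\right) \left(-102797 - 58909\right)\right) + 107655 = \left(-291372 + \left(-30244 + 9084\right) \left(-161706\right)\right) + 107655 = \left(-291372 - -3421698960\right) + 107655 = \left(-291372 + 3421698960\right) + 107655 = 3421407588 + 107655 = 3421515243$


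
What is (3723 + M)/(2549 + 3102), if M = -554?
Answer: 3169/5651 ≈ 0.56079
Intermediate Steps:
(3723 + M)/(2549 + 3102) = (3723 - 554)/(2549 + 3102) = 3169/5651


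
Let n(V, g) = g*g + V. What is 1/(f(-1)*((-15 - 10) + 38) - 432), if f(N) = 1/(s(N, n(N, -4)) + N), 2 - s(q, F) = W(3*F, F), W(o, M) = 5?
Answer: -4/1741 ≈ -0.0022975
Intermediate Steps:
n(V, g) = V + g**2 (n(V, g) = g**2 + V = V + g**2)
s(q, F) = -3 (s(q, F) = 2 - 1*5 = 2 - 5 = -3)
f(N) = 1/(-3 + N)
1/(f(-1)*((-15 - 10) + 38) - 432) = 1/(((-15 - 10) + 38)/(-3 - 1) - 432) = 1/((-25 + 38)/(-4) - 432) = 1/(-1/4*13 - 432) = 1/(-13/4 - 432) = 1/(-1741/4) = -4/1741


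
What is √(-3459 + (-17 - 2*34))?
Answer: 2*I*√886 ≈ 59.531*I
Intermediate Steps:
√(-3459 + (-17 - 2*34)) = √(-3459 + (-17 - 68)) = √(-3459 - 85) = √(-3544) = 2*I*√886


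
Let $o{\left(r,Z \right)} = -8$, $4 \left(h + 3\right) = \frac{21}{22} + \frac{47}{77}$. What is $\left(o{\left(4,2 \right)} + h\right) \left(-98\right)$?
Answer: $\frac{45745}{44} \approx 1039.7$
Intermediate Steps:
$h = - \frac{1607}{616}$ ($h = -3 + \frac{\frac{21}{22} + \frac{47}{77}}{4} = -3 + \frac{1}{4} \cdot \frac{241}{154} = -3 + \frac{241}{616} = - \frac{1607}{616} \approx -2.6088$)
$\left(o{\left(4,2 \right)} + h\right) \left(-98\right) = \left(-8 - \frac{1607}{616}\right) \left(-98\right) = \left(- \frac{6535}{616}\right) \left(-98\right) = \frac{45745}{44}$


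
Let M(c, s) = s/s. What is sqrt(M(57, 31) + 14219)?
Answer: 6*sqrt(395) ≈ 119.25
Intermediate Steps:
M(c, s) = 1
sqrt(M(57, 31) + 14219) = sqrt(1 + 14219) = sqrt(14220) = 6*sqrt(395)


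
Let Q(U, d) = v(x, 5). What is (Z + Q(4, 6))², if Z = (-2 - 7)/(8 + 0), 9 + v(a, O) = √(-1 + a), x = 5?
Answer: 4225/64 ≈ 66.016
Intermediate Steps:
v(a, O) = -9 + √(-1 + a)
Q(U, d) = -7 (Q(U, d) = -9 + √(-1 + 5) = -9 + √4 = -9 + 2 = -7)
Z = -9/8 ≈ -1.1250
(Z + Q(4, 6))² = (-9/8 - 7)² = (-65/8)² = 4225/64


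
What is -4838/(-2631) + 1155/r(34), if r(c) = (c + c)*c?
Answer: 14224261/6082872 ≈ 2.3384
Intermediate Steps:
r(c) = 2*c**2 (r(c) = (2*c)*c = 2*c**2)
-4838/(-2631) + 1155/r(34) = -4838/(-2631) + 1155/((2*34**2)) = -4838*(-1/2631) + 1155/((2*1156)) = 4838/2631 + 1155/2312 = 14224261/6082872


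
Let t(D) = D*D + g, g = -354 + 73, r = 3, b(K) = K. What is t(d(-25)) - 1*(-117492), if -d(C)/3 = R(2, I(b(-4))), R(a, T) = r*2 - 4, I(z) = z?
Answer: 117247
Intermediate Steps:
g = -281
R(a, T) = 2 (R(a, T) = 3*2 - 4 = 6 - 4 = 2)
d(C) = -6 (d(C) = -3*2 = -6)
t(D) = -281 + D² (t(D) = D*D - 281 = D² - 281 = -281 + D²)
t(d(-25)) - 1*(-117492) = (-281 + (-6)²) - 1*(-117492) = (-281 + 36) + 117492 = -245 + 117492 = 117247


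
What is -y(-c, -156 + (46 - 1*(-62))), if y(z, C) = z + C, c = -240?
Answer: -192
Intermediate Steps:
y(z, C) = C + z
-y(-c, -156 + (46 - 1*(-62))) = -((-156 + (46 - 1*(-62))) - 1*(-240)) = -((-156 + (46 + 62)) + 240) = -((-156 + 108) + 240) = -(-48 + 240) = -1*192 = -192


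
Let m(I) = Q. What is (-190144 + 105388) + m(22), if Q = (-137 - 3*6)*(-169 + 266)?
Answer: -99791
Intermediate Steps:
Q = -15035 (Q = (-137 - 18)*97 = -155*97 = -15035)
m(I) = -15035
(-190144 + 105388) + m(22) = (-190144 + 105388) - 15035 = -84756 - 15035 = -99791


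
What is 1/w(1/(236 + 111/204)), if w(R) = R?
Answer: 16085/68 ≈ 236.54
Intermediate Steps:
1/w(1/(236 + 111/204)) = 1/(1/(236 + 111/204)) = 1/(1/(236 + 111*(1/204))) = 1/(1/(236 + 37/68)) = 1/(1/(16085/68)) = 1/(68/16085) = 16085/68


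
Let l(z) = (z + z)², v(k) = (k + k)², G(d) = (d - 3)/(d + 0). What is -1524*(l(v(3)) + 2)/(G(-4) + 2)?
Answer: -10537952/5 ≈ -2.1076e+6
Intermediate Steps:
G(d) = (-3 + d)/d
v(k) = 4*k² (v(k) = (2*k)² = 4*k²)
l(z) = 4*z² (l(z) = (2*z)² = 4*z²)
-1524*(l(v(3)) + 2)/(G(-4) + 2) = -1524*(4*(4*3²)² + 2)/((-3 - 4)/(-4) + 2) = -1524*(4*(4*9)² + 2)/(-¼*(-7) + 2) = -1524*(4*36² + 2)/(7/4 + 2) = -1524*(4*1296 + 2)/15/4 = -1524*(5184 + 2)*4/15 = -7903464*4/15 = -1524*20744/15 = -10537952/5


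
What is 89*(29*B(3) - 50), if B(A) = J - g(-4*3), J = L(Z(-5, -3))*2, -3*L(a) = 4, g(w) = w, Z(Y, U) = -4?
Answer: 58918/3 ≈ 19639.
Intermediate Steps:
L(a) = -4/3 (L(a) = -1/3*4 = -4/3)
J = -8/3 (J = -4/3*2 = -8/3 ≈ -2.6667)
B(A) = 28/3 (B(A) = -8/3 - (-4)*3 = -8/3 - 1*(-12) = -8/3 + 12 = 28/3)
89*(29*B(3) - 50) = 89*(29*(28/3) - 50) = 89*(812/3 - 50) = 89*(662/3) = 58918/3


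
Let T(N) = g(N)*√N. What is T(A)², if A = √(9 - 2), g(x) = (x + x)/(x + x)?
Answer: √7 ≈ 2.6458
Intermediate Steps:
g(x) = 1 (g(x) = (2*x)/((2*x)) = (2*x)*(1/(2*x)) = 1)
A = √7 ≈ 2.6458
T(N) = √N (T(N) = 1*√N = √N)
T(A)² = (√(√7))² = (7^(¼))² = √7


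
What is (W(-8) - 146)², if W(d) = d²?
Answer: 6724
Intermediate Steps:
(W(-8) - 146)² = ((-8)² - 146)² = (64 - 146)² = (-82)² = 6724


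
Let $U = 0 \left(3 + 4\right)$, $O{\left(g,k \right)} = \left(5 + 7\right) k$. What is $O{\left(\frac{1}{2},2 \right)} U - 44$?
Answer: $-44$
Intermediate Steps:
$O{\left(g,k \right)} = 12 k$
$U = 0$ ($U = 0 \cdot 7 = 0$)
$O{\left(\frac{1}{2},2 \right)} U - 44 = 12 \cdot 2 \cdot 0 - 44 = 24 \cdot 0 - 44 = 0 - 44 = -44$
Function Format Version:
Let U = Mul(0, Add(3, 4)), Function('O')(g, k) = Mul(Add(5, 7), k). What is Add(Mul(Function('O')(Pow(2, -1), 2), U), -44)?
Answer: -44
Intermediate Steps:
Function('O')(g, k) = Mul(12, k)
U = 0 (U = Mul(0, 7) = 0)
Add(Mul(Function('O')(Pow(2, -1), 2), U), -44) = Add(Mul(Mul(12, 2), 0), -44) = Add(Mul(24, 0), -44) = Add(0, -44) = -44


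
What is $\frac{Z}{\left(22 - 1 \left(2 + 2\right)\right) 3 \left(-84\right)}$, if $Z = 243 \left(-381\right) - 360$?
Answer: $\frac{10327}{504} \approx 20.49$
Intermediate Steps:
$Z = -92943$ ($Z = -92583 - 360 = -92943$)
$\frac{Z}{\left(22 - 1 \left(2 + 2\right)\right) 3 \left(-84\right)} = - \frac{92943}{\left(22 - 1 \left(2 + 2\right)\right) 3 \left(-84\right)} = - \frac{92943}{\left(22 - 1 \cdot 4\right) 3 \left(-84\right)} = - \frac{92943}{\left(22 - 4\right) 3 \left(-84\right)} = - \frac{92943}{18 \cdot 3 \left(-84\right)} = - \frac{92943}{54 \left(-84\right)} = - \frac{92943}{-4536} = \left(-92943\right) \left(- \frac{1}{4536}\right) = \frac{10327}{504}$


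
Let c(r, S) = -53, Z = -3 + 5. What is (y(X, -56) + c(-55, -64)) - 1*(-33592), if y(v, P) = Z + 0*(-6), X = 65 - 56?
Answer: 33541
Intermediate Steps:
Z = 2
X = 9
y(v, P) = 2 (y(v, P) = 2 + 0*(-6) = 2 + 0 = 2)
(y(X, -56) + c(-55, -64)) - 1*(-33592) = (2 - 53) - 1*(-33592) = -51 + 33592 = 33541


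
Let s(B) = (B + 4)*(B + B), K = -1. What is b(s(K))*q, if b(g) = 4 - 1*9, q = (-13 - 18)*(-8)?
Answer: -1240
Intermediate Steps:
q = 248 (q = -31*(-8) = 248)
s(B) = 2*B*(4 + B) (s(B) = (4 + B)*(2*B) = 2*B*(4 + B))
b(g) = -5 (b(g) = 4 - 9 = -5)
b(s(K))*q = -5*248 = -1240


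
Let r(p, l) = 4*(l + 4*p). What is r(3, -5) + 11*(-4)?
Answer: -16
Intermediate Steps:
r(p, l) = 4*l + 16*p
r(3, -5) + 11*(-4) = (4*(-5) + 16*3) + 11*(-4) = (-20 + 48) - 44 = 28 - 44 = -16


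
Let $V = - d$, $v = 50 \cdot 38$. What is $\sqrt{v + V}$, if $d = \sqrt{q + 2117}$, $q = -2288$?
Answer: $\sqrt{1900 - 3 i \sqrt{19}} \approx 43.589 - 0.15 i$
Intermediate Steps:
$d = 3 i \sqrt{19}$ ($d = \sqrt{-2288 + 2117} = \sqrt{-171} = 3 i \sqrt{19} \approx 13.077 i$)
$v = 1900$
$V = - 3 i \sqrt{19} \approx - 13.077 i$
$\sqrt{v + V} = \sqrt{1900 - 3 i \sqrt{19}}$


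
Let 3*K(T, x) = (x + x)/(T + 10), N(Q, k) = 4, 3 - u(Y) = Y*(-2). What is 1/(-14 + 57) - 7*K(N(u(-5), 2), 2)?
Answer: -83/129 ≈ -0.64341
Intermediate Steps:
u(Y) = 3 + 2*Y (u(Y) = 3 - Y*(-2) = 3 - (-2)*Y = 3 + 2*Y)
K(T, x) = 2*x/(3*(10 + T)) (K(T, x) = ((x + x)/(T + 10))/3 = ((2*x)/(10 + T))/3 = (2*x/(10 + T))/3 = 2*x/(3*(10 + T)))
1/(-14 + 57) - 7*K(N(u(-5), 2), 2) = 1/(-14 + 57) - 14*2/(3*(10 + 4)) = 1/43 - 14*2/(3*14) = 1/43 - 7*2/21 = 1/43 - ⅔ = -83/129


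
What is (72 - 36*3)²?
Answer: 1296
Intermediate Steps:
(72 - 36*3)² = (72 - 108)² = (-36)² = 1296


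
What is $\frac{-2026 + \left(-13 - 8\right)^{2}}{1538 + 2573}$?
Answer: $- \frac{1585}{4111} \approx -0.38555$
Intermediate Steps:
$\frac{-2026 + \left(-13 - 8\right)^{2}}{1538 + 2573} = \frac{-2026 + \left(-21\right)^{2}}{4111} = \left(-2026 + 441\right) \frac{1}{4111} = \left(-1585\right) \frac{1}{4111} = - \frac{1585}{4111}$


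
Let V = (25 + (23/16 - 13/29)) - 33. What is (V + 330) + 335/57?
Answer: 8697859/26448 ≈ 328.87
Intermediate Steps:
V = -3253/464 (V = (25 + (23*(1/16) - 13*1/29)) - 33 = (25 + (23/16 - 13/29)) - 33 = (25 + 459/464) - 33 = 12059/464 - 33 = -3253/464 ≈ -7.0108)
(V + 330) + 335/57 = (-3253/464 + 330) + 335/57 = 149867/464 + 335*(1/57) = 149867/464 + 335/57 = 8697859/26448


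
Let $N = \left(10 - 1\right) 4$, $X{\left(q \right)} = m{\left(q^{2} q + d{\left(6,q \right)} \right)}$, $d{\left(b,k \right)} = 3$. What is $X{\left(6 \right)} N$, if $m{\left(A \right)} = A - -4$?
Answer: $8028$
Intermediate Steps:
$m{\left(A \right)} = 4 + A$ ($m{\left(A \right)} = A + 4 = 4 + A$)
$X{\left(q \right)} = 7 + q^{3}$ ($X{\left(q \right)} = 4 + \left(q^{2} q + 3\right) = 4 + \left(q^{3} + 3\right) = 4 + \left(3 + q^{3}\right) = 7 + q^{3}$)
$N = 36$ ($N = 9 \cdot 4 = 36$)
$X{\left(6 \right)} N = \left(7 + 6^{3}\right) 36 = \left(7 + 216\right) 36 = 223 \cdot 36 = 8028$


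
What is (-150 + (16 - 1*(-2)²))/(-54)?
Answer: 23/9 ≈ 2.5556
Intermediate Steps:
(-150 + (16 - 1*(-2)²))/(-54) = -(-150 + (16 - 1*4))/54 = -(-150 + (16 - 4))/54 = -(-150 + 12)/54 = -1/54*(-138) = 23/9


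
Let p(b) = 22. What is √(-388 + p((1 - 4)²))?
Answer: I*√366 ≈ 19.131*I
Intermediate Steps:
√(-388 + p((1 - 4)²)) = √(-388 + 22) = √(-366) = I*√366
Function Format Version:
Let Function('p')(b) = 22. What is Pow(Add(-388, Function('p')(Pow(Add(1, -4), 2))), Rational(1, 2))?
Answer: Mul(I, Pow(366, Rational(1, 2))) ≈ Mul(19.131, I)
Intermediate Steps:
Pow(Add(-388, Function('p')(Pow(Add(1, -4), 2))), Rational(1, 2)) = Pow(Add(-388, 22), Rational(1, 2)) = Pow(-366, Rational(1, 2)) = Mul(I, Pow(366, Rational(1, 2)))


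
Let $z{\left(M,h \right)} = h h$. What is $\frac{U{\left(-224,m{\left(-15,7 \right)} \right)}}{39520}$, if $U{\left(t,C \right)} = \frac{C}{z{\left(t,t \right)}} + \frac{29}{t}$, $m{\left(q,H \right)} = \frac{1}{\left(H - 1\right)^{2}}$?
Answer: $- \frac{46771}{14277279744} \approx -3.2759 \cdot 10^{-6}$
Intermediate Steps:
$z{\left(M,h \right)} = h^{2}$
$m{\left(q,H \right)} = \frac{1}{\left(-1 + H\right)^{2}}$
$U{\left(t,C \right)} = \frac{29}{t} + \frac{C}{t^{2}}$ ($U{\left(t,C \right)} = \frac{C}{t^{2}} + \frac{29}{t} = \frac{29}{t} + \frac{C}{t^{2}}$)
$\frac{U{\left(-224,m{\left(-15,7 \right)} \right)}}{39520} = \frac{\frac{1}{50176} \left(\frac{1}{\left(-1 + 7\right)^{2}} + 29 \left(-224\right)\right)}{39520} = \frac{\frac{1}{36} - 6496}{50176} \cdot \frac{1}{39520} = \frac{1}{50176} \left(- \frac{233855}{36}\right) \frac{1}{39520} = \left(- \frac{233855}{1806336}\right) \frac{1}{39520} = - \frac{46771}{14277279744}$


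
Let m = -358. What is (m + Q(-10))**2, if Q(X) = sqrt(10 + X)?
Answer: 128164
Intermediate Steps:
(m + Q(-10))**2 = (-358 + sqrt(10 - 10))**2 = (-358 + sqrt(0))**2 = (-358 + 0)**2 = (-358)**2 = 128164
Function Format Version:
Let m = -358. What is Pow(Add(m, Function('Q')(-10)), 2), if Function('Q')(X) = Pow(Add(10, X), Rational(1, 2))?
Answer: 128164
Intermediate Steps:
Pow(Add(m, Function('Q')(-10)), 2) = Pow(Add(-358, Pow(Add(10, -10), Rational(1, 2))), 2) = Pow(Add(-358, Pow(0, Rational(1, 2))), 2) = Pow(Add(-358, 0), 2) = Pow(-358, 2) = 128164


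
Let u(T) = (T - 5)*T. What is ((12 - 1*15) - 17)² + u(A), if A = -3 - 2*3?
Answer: 526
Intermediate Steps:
A = -9 (A = -3 - 6 = -9)
u(T) = T*(-5 + T) (u(T) = (-5 + T)*T = T*(-5 + T))
((12 - 1*15) - 17)² + u(A) = ((12 - 1*15) - 17)² - 9*(-5 - 9) = ((12 - 15) - 17)² - 9*(-14) = (-3 - 17)² + 126 = (-20)² + 126 = 400 + 126 = 526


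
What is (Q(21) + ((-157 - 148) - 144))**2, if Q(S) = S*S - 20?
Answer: 784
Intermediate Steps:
Q(S) = -20 + S**2 (Q(S) = S**2 - 20 = -20 + S**2)
(Q(21) + ((-157 - 148) - 144))**2 = ((-20 + 21**2) + ((-157 - 148) - 144))**2 = ((-20 + 441) + (-305 - 144))**2 = (421 - 449)**2 = (-28)**2 = 784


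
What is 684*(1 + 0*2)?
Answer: 684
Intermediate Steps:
684*(1 + 0*2) = 684*(1 + 0) = 684*1 = 684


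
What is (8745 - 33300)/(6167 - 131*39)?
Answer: -24555/1058 ≈ -23.209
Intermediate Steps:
(8745 - 33300)/(6167 - 131*39) = -24555/(6167 - 5109) = -24555/1058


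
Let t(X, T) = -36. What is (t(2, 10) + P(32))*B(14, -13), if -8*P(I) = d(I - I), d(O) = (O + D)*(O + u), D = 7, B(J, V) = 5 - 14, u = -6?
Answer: 1107/4 ≈ 276.75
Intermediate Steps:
B(J, V) = -9
d(O) = (-6 + O)*(7 + O) (d(O) = (O + 7)*(O - 6) = (7 + O)*(-6 + O) = (-6 + O)*(7 + O))
P(I) = 21/4 (P(I) = -(-42 + (I - I) + (I - I)²)/8 = -(-42 + 0 + 0²)/8 = -(-42 + 0 + 0)/8 = -⅛*(-42) = 21/4)
(t(2, 10) + P(32))*B(14, -13) = (-36 + 21/4)*(-9) = -123/4*(-9) = 1107/4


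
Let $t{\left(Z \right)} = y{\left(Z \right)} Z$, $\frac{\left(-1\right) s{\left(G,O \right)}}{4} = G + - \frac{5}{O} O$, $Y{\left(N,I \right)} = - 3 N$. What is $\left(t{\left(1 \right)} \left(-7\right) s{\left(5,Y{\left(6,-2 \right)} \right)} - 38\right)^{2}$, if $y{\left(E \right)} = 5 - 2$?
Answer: $1444$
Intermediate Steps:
$y{\left(E \right)} = 3$
$s{\left(G,O \right)} = 20 - 4 G$ ($s{\left(G,O \right)} = - 4 \left(G + - \frac{5}{O} O\right) = - 4 \left(G - 5\right) = - 4 \left(-5 + G\right) = 20 - 4 G$)
$t{\left(Z \right)} = 3 Z$
$\left(t{\left(1 \right)} \left(-7\right) s{\left(5,Y{\left(6,-2 \right)} \right)} - 38\right)^{2} = \left(3 \cdot 1 \left(-7\right) \left(20 - 20\right) - 38\right)^{2} = \left(3 \left(-7\right) \left(20 - 20\right) - 38\right)^{2} = \left(\left(-21\right) 0 - 38\right)^{2} = \left(0 - 38\right)^{2} = \left(-38\right)^{2} = 1444$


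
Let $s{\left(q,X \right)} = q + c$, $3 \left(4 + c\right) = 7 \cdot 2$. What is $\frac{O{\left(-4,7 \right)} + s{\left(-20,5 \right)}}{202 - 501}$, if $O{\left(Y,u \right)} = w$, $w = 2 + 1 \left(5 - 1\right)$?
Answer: $\frac{40}{897} \approx 0.044593$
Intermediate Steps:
$c = \frac{2}{3}$ ($c = -4 + \frac{7 \cdot 2}{3} = -4 + \frac{1}{3} \cdot 14 = -4 + \frac{14}{3} = \frac{2}{3} \approx 0.66667$)
$s{\left(q,X \right)} = \frac{2}{3} + q$ ($s{\left(q,X \right)} = q + \frac{2}{3} = \frac{2}{3} + q$)
$w = 6$ ($w = 2 + 1 \cdot 4 = 2 + 4 = 6$)
$O{\left(Y,u \right)} = 6$
$\frac{O{\left(-4,7 \right)} + s{\left(-20,5 \right)}}{202 - 501} = \frac{6 + \left(\frac{2}{3} - 20\right)}{202 - 501} = \frac{6 - \frac{58}{3}}{-299} = \left(- \frac{40}{3}\right) \left(- \frac{1}{299}\right) = \frac{40}{897}$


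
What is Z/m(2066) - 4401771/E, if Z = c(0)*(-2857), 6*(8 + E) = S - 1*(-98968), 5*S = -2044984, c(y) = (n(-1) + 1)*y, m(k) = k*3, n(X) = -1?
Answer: 6002415/70472 ≈ 85.174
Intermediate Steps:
m(k) = 3*k
c(y) = 0 (c(y) = (-1 + 1)*y = 0*y = 0)
S = -2044984/5 (S = (1/5)*(-2044984) = -2044984/5 ≈ -4.0900e+5)
E = -775192/15 (E = -8 + (-2044984/5 - 1*(-98968))/6 = -8 + (-2044984/5 + 98968)/6 = -8 + (1/6)*(-1550144/5) = -8 - 775072/15 = -775192/15 ≈ -51679.)
Z = 0 (Z = 0*(-2857) = 0)
Z/m(2066) - 4401771/E = 0/((3*2066)) - 4401771/(-775192/15) = 0/6198 - 4401771*(-15/775192) = 0*(1/6198) + 6002415/70472 = 0 + 6002415/70472 = 6002415/70472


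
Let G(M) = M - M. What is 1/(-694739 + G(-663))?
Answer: -1/694739 ≈ -1.4394e-6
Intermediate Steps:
G(M) = 0
1/(-694739 + G(-663)) = 1/(-694739 + 0) = 1/(-694739) = -1/694739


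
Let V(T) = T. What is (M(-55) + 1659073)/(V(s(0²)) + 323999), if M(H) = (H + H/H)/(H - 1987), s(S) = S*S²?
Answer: 1693913560/330802979 ≈ 5.1206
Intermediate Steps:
s(S) = S³
M(H) = (1 + H)/(-1987 + H) (M(H) = (H + 1)/(-1987 + H) = (1 + H)/(-1987 + H))
(M(-55) + 1659073)/(V(s(0²)) + 323999) = ((1 - 55)/(-1987 - 55) + 1659073)/((0²)³ + 323999) = (-54/(-2042) + 1659073)/(0³ + 323999) = (-1/2042*(-54) + 1659073)/(0 + 323999) = (27/1021 + 1659073)/323999 = (1693913560/1021)*(1/323999) = 1693913560/330802979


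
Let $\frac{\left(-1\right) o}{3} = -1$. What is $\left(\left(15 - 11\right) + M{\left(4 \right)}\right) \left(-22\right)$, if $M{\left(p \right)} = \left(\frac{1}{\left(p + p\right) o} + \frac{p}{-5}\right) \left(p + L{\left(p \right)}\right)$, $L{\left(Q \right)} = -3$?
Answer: $- \frac{4279}{60} \approx -71.317$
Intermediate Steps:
$o = 3$ ($o = \left(-3\right) \left(-1\right) = 3$)
$M{\left(p \right)} = \left(-3 + p\right) \left(- \frac{p}{5} + \frac{1}{6 p}\right)$ ($M{\left(p \right)} = \left(\frac{1}{\left(p + p\right) 3} + \frac{p}{-5}\right) \left(p - 3\right) = \left(\frac{1}{2 p} \frac{1}{3} + p \left(- \frac{1}{5}\right)\right) \left(-3 + p\right) = \left(\frac{1}{2 p} \frac{1}{3} - \frac{p}{5}\right) \left(-3 + p\right) = \left(\frac{1}{6 p} - \frac{p}{5}\right) \left(-3 + p\right) = \left(- \frac{p}{5} + \frac{1}{6 p}\right) \left(-3 + p\right) = \left(-3 + p\right) \left(- \frac{p}{5} + \frac{1}{6 p}\right)$)
$\left(\left(15 - 11\right) + M{\left(4 \right)}\right) \left(-22\right) = \left(\left(15 - 11\right) + \frac{-15 + 5 \cdot 4 + 6 \cdot 4^{2} \left(3 - 4\right)}{30 \cdot 4}\right) \left(-22\right) = \left(4 + \frac{1}{30} \cdot \frac{1}{4} \left(-15 + 20 + 6 \cdot 16 \left(3 - 4\right)\right)\right) \left(-22\right) = \left(4 + \frac{1}{30} \cdot \frac{1}{4} \left(-15 + 20 + 6 \cdot 16 \left(-1\right)\right)\right) \left(-22\right) = \left(4 + \frac{1}{30} \cdot \frac{1}{4} \left(-15 + 20 - 96\right)\right) \left(-22\right) = \left(4 + \frac{1}{30} \cdot \frac{1}{4} \left(-91\right)\right) \left(-22\right) = \left(4 - \frac{91}{120}\right) \left(-22\right) = \frac{389}{120} \left(-22\right) = - \frac{4279}{60}$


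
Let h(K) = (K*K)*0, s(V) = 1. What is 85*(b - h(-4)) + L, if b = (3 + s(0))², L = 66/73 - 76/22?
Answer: 1090032/803 ≈ 1357.4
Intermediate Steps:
L = -2048/803 (L = 66*(1/73) - 76*1/22 = 66/73 - 38/11 = -2048/803 ≈ -2.5504)
h(K) = 0 (h(K) = K²*0 = 0)
b = 16 (b = (3 + 1)² = 4² = 16)
85*(b - h(-4)) + L = 85*(16 - 1*0) - 2048/803 = 85*(16 + 0) - 2048/803 = 85*16 - 2048/803 = 1360 - 2048/803 = 1090032/803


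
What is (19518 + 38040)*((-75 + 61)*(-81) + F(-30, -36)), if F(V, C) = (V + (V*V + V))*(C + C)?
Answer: -3415837068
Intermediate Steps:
F(V, C) = 2*C*(V² + 2*V) (F(V, C) = (V + (V² + V))*(2*C) = (V + (V + V²))*(2*C) = (V² + 2*V)*(2*C) = 2*C*(V² + 2*V))
(19518 + 38040)*((-75 + 61)*(-81) + F(-30, -36)) = (19518 + 38040)*((-75 + 61)*(-81) + 2*(-36)*(-30)*(2 - 30)) = 57558*(-14*(-81) + 2*(-36)*(-30)*(-28)) = 57558*(1134 - 60480) = 57558*(-59346) = -3415837068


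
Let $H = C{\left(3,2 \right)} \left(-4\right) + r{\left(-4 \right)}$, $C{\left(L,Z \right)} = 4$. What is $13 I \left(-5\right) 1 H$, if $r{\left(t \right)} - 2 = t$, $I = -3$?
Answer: $-3510$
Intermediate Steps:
$r{\left(t \right)} = 2 + t$
$H = -18$ ($H = 4 \left(-4\right) + \left(2 - 4\right) = -16 - 2 = -18$)
$13 I \left(-5\right) 1 H = 13 \left(-3\right) \left(-5\right) 1 \left(-18\right) = 13 \cdot 15 \cdot 1 \left(-18\right) = 13 \cdot 15 \left(-18\right) = 195 \left(-18\right) = -3510$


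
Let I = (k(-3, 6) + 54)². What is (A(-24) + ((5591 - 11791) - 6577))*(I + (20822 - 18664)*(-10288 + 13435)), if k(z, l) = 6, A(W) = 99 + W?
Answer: -86307879852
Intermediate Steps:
I = 3600 (I = (6 + 54)² = 60² = 3600)
(A(-24) + ((5591 - 11791) - 6577))*(I + (20822 - 18664)*(-10288 + 13435)) = ((99 - 24) + ((5591 - 11791) - 6577))*(3600 + (20822 - 18664)*(-10288 + 13435)) = (75 + (-6200 - 6577))*(3600 + 2158*3147) = (75 - 12777)*(3600 + 6791226) = -12702*6794826 = -86307879852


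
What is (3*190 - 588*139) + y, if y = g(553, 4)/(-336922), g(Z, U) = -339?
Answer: -27345263025/336922 ≈ -81162.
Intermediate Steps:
y = 339/336922 (y = -339/(-336922) = -339*(-1/336922) = 339/336922 ≈ 0.0010062)
(3*190 - 588*139) + y = (3*190 - 588*139) + 339/336922 = (570 - 81732) + 339/336922 = -81162 + 339/336922 = -27345263025/336922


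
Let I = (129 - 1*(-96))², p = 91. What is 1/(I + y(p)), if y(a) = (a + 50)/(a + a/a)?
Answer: 92/4657641 ≈ 1.9752e-5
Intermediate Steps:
I = 50625 (I = (129 + 96)² = 225² = 50625)
y(a) = (50 + a)/(1 + a) (y(a) = (50 + a)/(a + 1) = (50 + a)/(1 + a))
1/(I + y(p)) = 1/(50625 + (50 + 91)/(1 + 91)) = 1/(50625 + 141/92) = 1/(4657641/92) = 92/4657641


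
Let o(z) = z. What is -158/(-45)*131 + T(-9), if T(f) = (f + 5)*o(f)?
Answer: 22318/45 ≈ 495.96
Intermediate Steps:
T(f) = f*(5 + f) (T(f) = (f + 5)*f = (5 + f)*f = f*(5 + f))
-158/(-45)*131 + T(-9) = -158/(-45)*131 - 9*(5 - 9) = -158*(-1/45)*131 - 9*(-4) = (158/45)*131 + 36 = 20698/45 + 36 = 22318/45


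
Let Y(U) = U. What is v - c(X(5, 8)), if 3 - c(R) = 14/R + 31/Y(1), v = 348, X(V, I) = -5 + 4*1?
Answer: 362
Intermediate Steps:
X(V, I) = -1 (X(V, I) = -5 + 4 = -1)
c(R) = -28 - 14/R (c(R) = 3 - (14/R + 31/1) = 3 - (14/R + 31*1) = 3 - (14/R + 31) = 3 - (31 + 14/R) = 3 + (-31 - 14/R) = -28 - 14/R)
v - c(X(5, 8)) = 348 - (-28 - 14/(-1)) = 348 - (-28 - 14*(-1)) = 348 - (-28 + 14) = 348 - 1*(-14) = 348 + 14 = 362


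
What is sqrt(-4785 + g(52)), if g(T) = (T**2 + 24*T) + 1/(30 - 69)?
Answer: 2*I*sqrt(316758)/39 ≈ 28.862*I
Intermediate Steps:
g(T) = -1/39 + T**2 + 24*T (g(T) = (T**2 + 24*T) + 1/(-39) = (T**2 + 24*T) - 1/39 = -1/39 + T**2 + 24*T)
sqrt(-4785 + g(52)) = sqrt(-4785 + (-1/39 + 52**2 + 24*52)) = sqrt(-4785 + (-1/39 + 2704 + 1248)) = sqrt(-4785 + 154127/39) = sqrt(-32488/39) = 2*I*sqrt(316758)/39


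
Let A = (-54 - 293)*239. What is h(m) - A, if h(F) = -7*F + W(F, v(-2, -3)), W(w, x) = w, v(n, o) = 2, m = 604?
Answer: 79309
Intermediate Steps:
h(F) = -6*F (h(F) = -7*F + F = -6*F)
A = -82933 (A = -347*239 = -82933)
h(m) - A = -6*604 - 1*(-82933) = -3624 + 82933 = 79309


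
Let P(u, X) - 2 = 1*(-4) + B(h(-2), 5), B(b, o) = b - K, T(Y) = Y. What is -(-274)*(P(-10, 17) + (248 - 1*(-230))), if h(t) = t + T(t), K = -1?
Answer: 129602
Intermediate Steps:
h(t) = 2*t (h(t) = t + t = 2*t)
B(b, o) = 1 + b (B(b, o) = b - 1*(-1) = b + 1 = 1 + b)
P(u, X) = -5 (P(u, X) = 2 + (1*(-4) + (1 + 2*(-2))) = 2 + (-4 + (1 - 4)) = 2 + (-4 - 3) = 2 - 7 = -5)
-(-274)*(P(-10, 17) + (248 - 1*(-230))) = -(-274)*(-5 + (248 - 1*(-230))) = -(-274)*(-5 + (248 + 230)) = -(-274)*(-5 + 478) = -(-274)*473 = -1*(-129602) = 129602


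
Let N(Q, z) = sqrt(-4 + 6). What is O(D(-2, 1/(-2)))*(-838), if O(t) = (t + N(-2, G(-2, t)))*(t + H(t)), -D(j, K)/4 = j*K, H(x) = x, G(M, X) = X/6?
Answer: -26816 + 6704*sqrt(2) ≈ -17335.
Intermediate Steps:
G(M, X) = X/6 (G(M, X) = X*(1/6) = X/6)
N(Q, z) = sqrt(2)
D(j, K) = -4*K*j (D(j, K) = -4*j*K = -4*K*j)
O(t) = 2*t*(t + sqrt(2)) (O(t) = (t + sqrt(2))*(t + t) = (t + sqrt(2))*(2*t) = 2*t*(t + sqrt(2)))
O(D(-2, 1/(-2)))*(-838) = (2*(-4*(-2)/(-2))*(-4*(-2)/(-2) + sqrt(2)))*(-838) = (2*(-4*(-1/2)*(-2))*(-4*(-1/2)*(-2) + sqrt(2)))*(-838) = (2*(-4)*(-4 + sqrt(2)))*(-838) = (32 - 8*sqrt(2))*(-838) = -26816 + 6704*sqrt(2)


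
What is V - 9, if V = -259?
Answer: -268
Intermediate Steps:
V - 9 = -259 - 9 = -268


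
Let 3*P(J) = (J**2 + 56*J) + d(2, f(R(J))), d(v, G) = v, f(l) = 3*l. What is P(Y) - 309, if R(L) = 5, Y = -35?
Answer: -1660/3 ≈ -553.33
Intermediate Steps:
P(J) = 2/3 + J**2/3 + 56*J/3 (P(J) = ((J**2 + 56*J) + 2)/3 = (2 + J**2 + 56*J)/3 = 2/3 + J**2/3 + 56*J/3)
P(Y) - 309 = (2/3 + (1/3)*(-35)**2 + (56/3)*(-35)) - 309 = (2/3 + (1/3)*1225 - 1960/3) - 309 = (2/3 + 1225/3 - 1960/3) - 309 = -733/3 - 309 = -1660/3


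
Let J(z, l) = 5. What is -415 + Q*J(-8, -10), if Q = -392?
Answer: -2375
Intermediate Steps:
-415 + Q*J(-8, -10) = -415 - 392*5 = -415 - 1960 = -2375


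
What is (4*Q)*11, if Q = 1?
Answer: 44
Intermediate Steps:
(4*Q)*11 = (4*1)*11 = 4*11 = 44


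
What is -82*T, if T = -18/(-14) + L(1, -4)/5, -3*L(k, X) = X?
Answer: -13366/105 ≈ -127.30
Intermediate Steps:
L(k, X) = -X/3
T = 163/105 (T = -18/(-14) - ⅓*(-4)/5 = -18*(-1/14) + (4/3)*(⅕) = 9/7 + 4/15 = 163/105 ≈ 1.5524)
-82*T = -82*163/105 = -13366/105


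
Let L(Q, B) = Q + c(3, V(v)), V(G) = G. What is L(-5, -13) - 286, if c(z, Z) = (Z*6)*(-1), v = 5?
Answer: -321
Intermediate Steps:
c(z, Z) = -6*Z (c(z, Z) = (6*Z)*(-1) = -6*Z)
L(Q, B) = -30 + Q (L(Q, B) = Q - 6*5 = Q - 30 = -30 + Q)
L(-5, -13) - 286 = (-30 - 5) - 286 = -35 - 286 = -321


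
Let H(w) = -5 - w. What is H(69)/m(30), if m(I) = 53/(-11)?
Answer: 814/53 ≈ 15.358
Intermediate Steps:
m(I) = -53/11 (m(I) = 53*(-1/11) = -53/11)
H(69)/m(30) = (-5 - 1*69)/(-53/11) = (-5 - 69)*(-11/53) = -74*(-11/53) = 814/53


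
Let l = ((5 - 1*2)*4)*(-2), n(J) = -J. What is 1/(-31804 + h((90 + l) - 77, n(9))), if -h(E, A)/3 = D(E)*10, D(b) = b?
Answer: -1/31474 ≈ -3.1772e-5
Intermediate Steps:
l = -24 (l = ((5 - 2)*4)*(-2) = (3*4)*(-2) = 12*(-2) = -24)
h(E, A) = -30*E (h(E, A) = -3*E*10 = -30*E)
1/(-31804 + h((90 + l) - 77, n(9))) = 1/(-31804 - 30*((90 - 24) - 77)) = 1/(-31804 - 30*(66 - 77)) = 1/(-31804 - 30*(-11)) = 1/(-31804 + 330) = 1/(-31474) = -1/31474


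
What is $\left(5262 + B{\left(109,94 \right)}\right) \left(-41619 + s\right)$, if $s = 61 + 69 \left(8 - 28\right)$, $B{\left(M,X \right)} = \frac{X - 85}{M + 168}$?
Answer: $- \frac{62585698854}{277} \approx -2.2594 \cdot 10^{8}$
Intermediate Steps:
$B{\left(M,X \right)} = \frac{-85 + X}{168 + M}$
$s = -1319$ ($s = 61 + 69 \left(8 - 28\right) = 61 + 69 \left(-20\right) = 61 - 1380 = -1319$)
$\left(5262 + B{\left(109,94 \right)}\right) \left(-41619 + s\right) = \left(5262 + \frac{-85 + 94}{168 + 109}\right) \left(-41619 - 1319\right) = \left(5262 + \frac{1}{277} \cdot 9\right) \left(-42938\right) = \left(5262 + \frac{9}{277}\right) \left(-42938\right) = \frac{1457583}{277} \left(-42938\right) = - \frac{62585698854}{277}$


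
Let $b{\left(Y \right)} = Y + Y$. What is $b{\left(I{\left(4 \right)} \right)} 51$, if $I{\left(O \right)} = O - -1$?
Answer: $510$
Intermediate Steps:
$I{\left(O \right)} = 1 + O$ ($I{\left(O \right)} = O + 1 = 1 + O$)
$b{\left(Y \right)} = 2 Y$
$b{\left(I{\left(4 \right)} \right)} 51 = 2 \left(1 + 4\right) 51 = 2 \cdot 5 \cdot 51 = 10 \cdot 51 = 510$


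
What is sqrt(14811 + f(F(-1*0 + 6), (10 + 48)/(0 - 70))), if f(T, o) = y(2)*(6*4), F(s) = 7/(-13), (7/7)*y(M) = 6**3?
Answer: sqrt(19995) ≈ 141.40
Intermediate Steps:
y(M) = 216 (y(M) = 6**3 = 216)
F(s) = -7/13 (F(s) = 7*(-1/13) = -7/13)
f(T, o) = 5184 (f(T, o) = 216*(6*4) = 216*24 = 5184)
sqrt(14811 + f(F(-1*0 + 6), (10 + 48)/(0 - 70))) = sqrt(14811 + 5184) = sqrt(19995)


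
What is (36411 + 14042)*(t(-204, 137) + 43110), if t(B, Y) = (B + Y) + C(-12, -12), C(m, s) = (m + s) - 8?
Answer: 2170033983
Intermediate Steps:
C(m, s) = -8 + m + s
t(B, Y) = -32 + B + Y (t(B, Y) = (B + Y) + (-8 - 12 - 12) = (B + Y) - 32 = -32 + B + Y)
(36411 + 14042)*(t(-204, 137) + 43110) = (36411 + 14042)*((-32 - 204 + 137) + 43110) = 50453*(-99 + 43110) = 50453*43011 = 2170033983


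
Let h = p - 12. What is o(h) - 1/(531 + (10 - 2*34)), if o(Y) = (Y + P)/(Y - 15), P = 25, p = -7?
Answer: -1436/8041 ≈ -0.17858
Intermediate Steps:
h = -19 (h = -7 - 12 = -19)
o(Y) = (25 + Y)/(-15 + Y) (o(Y) = (Y + 25)/(Y - 15) = (25 + Y)/(-15 + Y))
o(h) - 1/(531 + (10 - 2*34)) = (25 - 19)/(-15 - 19) - 1/(531 + (10 - 2*34)) = 6/(-34) - 1/(531 + (10 - 68)) = -1/34*6 - 1/(531 - 58) = -3/17 - 1/473 = -1436/8041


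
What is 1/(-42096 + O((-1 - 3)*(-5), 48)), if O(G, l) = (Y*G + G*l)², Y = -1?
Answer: 1/841504 ≈ 1.1883e-6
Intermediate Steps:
O(G, l) = (-G + G*l)²
1/(-42096 + O((-1 - 3)*(-5), 48)) = 1/(-42096 + ((-1 - 3)*(-5))²*(-1 + 48)²) = 1/(-42096 + (-4*(-5))²*47²) = 1/(-42096 + 20²*2209) = 1/(-42096 + 400*2209) = 1/(-42096 + 883600) = 1/841504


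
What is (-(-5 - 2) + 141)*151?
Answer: 22348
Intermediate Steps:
(-(-5 - 2) + 141)*151 = (-1*(-7) + 141)*151 = (7 + 141)*151 = 148*151 = 22348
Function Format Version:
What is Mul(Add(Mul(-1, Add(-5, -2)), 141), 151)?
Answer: 22348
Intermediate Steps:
Mul(Add(Mul(-1, Add(-5, -2)), 141), 151) = Mul(Add(Mul(-1, -7), 141), 151) = Mul(Add(7, 141), 151) = Mul(148, 151) = 22348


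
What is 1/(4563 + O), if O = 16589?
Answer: 1/21152 ≈ 4.7277e-5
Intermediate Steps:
1/(4563 + O) = 1/(4563 + 16589) = 1/21152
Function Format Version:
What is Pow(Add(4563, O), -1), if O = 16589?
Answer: Rational(1, 21152) ≈ 4.7277e-5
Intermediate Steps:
Pow(Add(4563, O), -1) = Pow(Add(4563, 16589), -1) = Pow(21152, -1) = Rational(1, 21152)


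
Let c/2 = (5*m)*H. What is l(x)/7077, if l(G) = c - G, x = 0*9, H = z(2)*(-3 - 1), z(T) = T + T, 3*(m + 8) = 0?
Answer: 1280/7077 ≈ 0.18087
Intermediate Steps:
m = -8 (m = -8 + (⅓)*0 = -8 + 0 = -8)
z(T) = 2*T
H = -16 (H = (2*2)*(-3 - 1) = 4*(-4) = -16)
c = 1280 (c = 2*((5*(-8))*(-16)) = 2*(-40*(-16)) = 2*640 = 1280)
x = 0
l(G) = 1280 - G
l(x)/7077 = (1280 - 1*0)/7077 = (1280 + 0)*(1/7077) = 1280*(1/7077) = 1280/7077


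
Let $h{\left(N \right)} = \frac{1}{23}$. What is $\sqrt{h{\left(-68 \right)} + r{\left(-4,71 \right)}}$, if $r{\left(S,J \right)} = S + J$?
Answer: $\frac{\sqrt{35466}}{23} \approx 8.188$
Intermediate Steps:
$h{\left(N \right)} = \frac{1}{23}$
$r{\left(S,J \right)} = J + S$
$\sqrt{h{\left(-68 \right)} + r{\left(-4,71 \right)}} = \sqrt{\frac{1}{23} + \left(71 - 4\right)} = \sqrt{\frac{1}{23} + 67} = \sqrt{\frac{1542}{23}} = \frac{\sqrt{35466}}{23}$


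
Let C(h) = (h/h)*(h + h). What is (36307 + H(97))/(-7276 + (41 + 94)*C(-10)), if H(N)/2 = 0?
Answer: -36307/9976 ≈ -3.6394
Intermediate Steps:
C(h) = 2*h (C(h) = 1*(2*h) = 2*h)
H(N) = 0 (H(N) = 2*0 = 0)
(36307 + H(97))/(-7276 + (41 + 94)*C(-10)) = (36307 + 0)/(-7276 + (41 + 94)*(2*(-10))) = 36307/(-7276 + 135*(-20)) = 36307/(-7276 - 2700) = 36307/(-9976) = 36307*(-1/9976) = -36307/9976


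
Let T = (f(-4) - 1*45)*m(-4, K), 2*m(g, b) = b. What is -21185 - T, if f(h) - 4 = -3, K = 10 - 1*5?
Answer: -21075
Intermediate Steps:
K = 5 (K = 10 - 5 = 5)
f(h) = 1 (f(h) = 4 - 3 = 1)
m(g, b) = b/2
T = -110 (T = (1 - 1*45)*((½)*5) = (1 - 45)*(5/2) = -44*5/2 = -110)
-21185 - T = -21185 - 1*(-110) = -21185 + 110 = -21075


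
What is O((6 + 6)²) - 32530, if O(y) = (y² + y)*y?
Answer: 2974190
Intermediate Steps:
O(y) = y*(y + y²) (O(y) = (y + y²)*y = y*(y + y²))
O((6 + 6)²) - 32530 = ((6 + 6)²)²*(1 + (6 + 6)²) - 32530 = (12²)²*(1 + 12²) - 32530 = 144²*(1 + 144) - 32530 = 20736*145 - 32530 = 3006720 - 32530 = 2974190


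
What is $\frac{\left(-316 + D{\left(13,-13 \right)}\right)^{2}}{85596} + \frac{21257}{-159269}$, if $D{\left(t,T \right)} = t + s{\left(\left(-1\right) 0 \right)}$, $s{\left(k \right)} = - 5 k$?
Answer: $\frac{4267604483}{4544263108} \approx 0.93912$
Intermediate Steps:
$D{\left(t,T \right)} = t$ ($D{\left(t,T \right)} = t - 5 \left(\left(-1\right) 0\right) = t - 0 = t + 0 = t$)
$\frac{\left(-316 + D{\left(13,-13 \right)}\right)^{2}}{85596} + \frac{21257}{-159269} = \frac{\left(-316 + 13\right)^{2}}{85596} + \frac{21257}{-159269} = \left(-303\right)^{2} \cdot \frac{1}{85596} + 21257 \left(- \frac{1}{159269}\right) = 91809 \cdot \frac{1}{85596} - \frac{21257}{159269} = \frac{30603}{28532} - \frac{21257}{159269} = \frac{4267604483}{4544263108}$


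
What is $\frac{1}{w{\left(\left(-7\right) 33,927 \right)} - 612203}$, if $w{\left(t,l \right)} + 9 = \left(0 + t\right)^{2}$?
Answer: $- \frac{1}{558851} \approx -1.7894 \cdot 10^{-6}$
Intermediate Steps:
$w{\left(t,l \right)} = -9 + t^{2}$ ($w{\left(t,l \right)} = -9 + \left(0 + t\right)^{2} = -9 + t^{2}$)
$\frac{1}{w{\left(\left(-7\right) 33,927 \right)} - 612203} = \frac{1}{\left(-9 + \left(\left(-7\right) 33\right)^{2}\right) - 612203} = \frac{1}{\left(-9 + \left(-231\right)^{2}\right) - 612203} = \frac{1}{\left(-9 + 53361\right) - 612203} = \frac{1}{53352 - 612203} = \frac{1}{-558851} = - \frac{1}{558851}$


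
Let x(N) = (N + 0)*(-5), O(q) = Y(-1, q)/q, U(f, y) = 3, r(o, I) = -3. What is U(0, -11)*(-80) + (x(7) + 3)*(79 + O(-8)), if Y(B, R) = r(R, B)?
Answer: -2780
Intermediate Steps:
Y(B, R) = -3
O(q) = -3/q
x(N) = -5*N (x(N) = N*(-5) = -5*N)
U(0, -11)*(-80) + (x(7) + 3)*(79 + O(-8)) = 3*(-80) + (-5*7 + 3)*(79 - 3/(-8)) = -240 + (-35 + 3)*(79 - 3*(-1/8)) = -240 - 32*(79 + 3/8) = -240 - 32*635/8 = -240 - 2540 = -2780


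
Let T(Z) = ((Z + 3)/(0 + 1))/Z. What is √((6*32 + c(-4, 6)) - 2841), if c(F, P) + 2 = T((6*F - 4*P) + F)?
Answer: I*√1791439/26 ≈ 51.479*I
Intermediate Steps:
T(Z) = (3 + Z)/Z (T(Z) = ((3 + Z)/1)/Z = ((3 + Z)*1)/Z = (3 + Z)/Z)
c(F, P) = -2 + (3 - 4*P + 7*F)/(-4*P + 7*F) (c(F, P) = -2 + (3 + ((6*F - 4*P) + F))/((6*F - 4*P) + F) = -2 + (3 + ((-4*P + 6*F) + F))/((-4*P + 6*F) + F) = -2 + (3 + (-4*P + 7*F))/(-4*P + 7*F) = -2 + (3 - 4*P + 7*F)/(-4*P + 7*F))
√((6*32 + c(-4, 6)) - 2841) = √((6*32 + (3 - 7*(-4) + 4*6)/(-4*6 + 7*(-4))) - 2841) = √((192 + (3 + 28 + 24)/(-24 - 28)) - 2841) = √((192 + 55/(-52)) - 2841) = √((192 - 1/52*55) - 2841) = √((192 - 55/52) - 2841) = √(9929/52 - 2841) = √(-137803/52) = I*√1791439/26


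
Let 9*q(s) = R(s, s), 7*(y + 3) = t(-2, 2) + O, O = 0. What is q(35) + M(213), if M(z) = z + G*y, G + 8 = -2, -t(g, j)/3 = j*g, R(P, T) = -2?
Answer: 14215/63 ≈ 225.64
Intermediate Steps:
t(g, j) = -3*g*j (t(g, j) = -3*j*g = -3*g*j)
y = -9/7 (y = -3 + (-3*(-2)*2 + 0)/7 = -3 + (12 + 0)/7 = -3 + (⅐)*12 = -3 + 12/7 = -9/7 ≈ -1.2857)
q(s) = -2/9 (q(s) = (⅑)*(-2) = -2/9)
G = -10 (G = -8 - 2 = -10)
M(z) = 90/7 + z (M(z) = z - 10*(-9/7) = z + 90/7 = 90/7 + z)
q(35) + M(213) = -2/9 + (90/7 + 213) = -2/9 + 1581/7 = 14215/63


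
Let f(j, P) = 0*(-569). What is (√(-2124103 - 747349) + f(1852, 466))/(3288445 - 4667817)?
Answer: -I*√717863/689686 ≈ -0.0012285*I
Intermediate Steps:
f(j, P) = 0
(√(-2124103 - 747349) + f(1852, 466))/(3288445 - 4667817) = (√(-2124103 - 747349) + 0)/(3288445 - 4667817) = (√(-2871452) + 0)/(-1379372) = (2*I*√717863 + 0)*(-1/1379372) = (2*I*√717863)*(-1/1379372) = -I*√717863/689686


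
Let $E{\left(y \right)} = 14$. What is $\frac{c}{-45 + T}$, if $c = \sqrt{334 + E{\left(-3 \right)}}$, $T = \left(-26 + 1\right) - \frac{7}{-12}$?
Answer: $- \frac{24 \sqrt{87}}{833} \approx -0.26874$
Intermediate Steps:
$T = - \frac{293}{12}$ ($T = -25 - - \frac{7}{12} = -25 + \frac{7}{12} = - \frac{293}{12} \approx -24.417$)
$c = 2 \sqrt{87}$ ($c = \sqrt{334 + 14} = \sqrt{348} = 2 \sqrt{87} \approx 18.655$)
$\frac{c}{-45 + T} = \frac{2 \sqrt{87}}{-45 - \frac{293}{12}} = \frac{2 \sqrt{87}}{- \frac{833}{12}} = - \frac{12 \cdot 2 \sqrt{87}}{833} = - \frac{24 \sqrt{87}}{833}$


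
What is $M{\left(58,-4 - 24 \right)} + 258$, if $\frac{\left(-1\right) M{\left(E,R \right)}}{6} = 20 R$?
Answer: $3618$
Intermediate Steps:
$M{\left(E,R \right)} = - 120 R$ ($M{\left(E,R \right)} = - 6 \cdot 20 R = - 120 R$)
$M{\left(58,-4 - 24 \right)} + 258 = - 120 \left(-4 - 24\right) + 258 = \left(-120\right) \left(-28\right) + 258 = 3360 + 258 = 3618$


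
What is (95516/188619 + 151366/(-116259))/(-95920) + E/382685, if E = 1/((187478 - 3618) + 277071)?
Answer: 102577001558758141639/12367368285575432124978840 ≈ 8.2942e-6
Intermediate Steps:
E = 1/460931 (E = 1/(183860 + 277071) = 1/460931 ≈ 2.1695e-6)
(95516/188619 + 151366/(-116259))/(-95920) + E/382685 = (95516/188619 + 151366/(-116259))/(-95920) + (1/460931)/382685 = (95516*(1/188619) + 151366*(-1/116259))*(-1/95920) + (1/460931)*(1/382685) = (95516/188619 - 151366/116259)*(-1/95920) + 1/176391379735 = -5815302970/7309552107*(-1/95920) + 1/176391379735 = 581530297/70113223810344 + 1/176391379735 = 102577001558758141639/12367368285575432124978840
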